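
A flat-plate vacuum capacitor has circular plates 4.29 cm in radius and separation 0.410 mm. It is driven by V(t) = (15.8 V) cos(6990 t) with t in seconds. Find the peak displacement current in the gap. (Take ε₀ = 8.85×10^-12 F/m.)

1.38×10^-5 A

C = ε₀A/d = (8.85×10^-12)(5.782×10^-3)/(4.10×10^-4) = 1.248×10^-10 F; ω = 6990 rad/s.
I_d = C dV/dt, so |I_d|_max = C V₀ ω = (1.248×10^-10)(15.8)(6990) = 1.38×10^-5 A.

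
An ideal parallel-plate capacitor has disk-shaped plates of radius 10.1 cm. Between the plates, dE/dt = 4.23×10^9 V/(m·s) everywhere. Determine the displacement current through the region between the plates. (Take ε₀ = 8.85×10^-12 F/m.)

The displacement current is ε₀ times dΦ_E/dt = ε₀ A dE/dt = (8.85×10^-12)(0.03205)(4.23×10^9) = 1.20×10^-3 A.

1.20×10^-3 A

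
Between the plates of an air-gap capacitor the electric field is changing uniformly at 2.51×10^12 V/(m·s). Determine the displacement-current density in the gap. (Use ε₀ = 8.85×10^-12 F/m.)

22.2 A/m²

J_d = ε₀ ∂E/∂t, so J_d = 22.2 A/m².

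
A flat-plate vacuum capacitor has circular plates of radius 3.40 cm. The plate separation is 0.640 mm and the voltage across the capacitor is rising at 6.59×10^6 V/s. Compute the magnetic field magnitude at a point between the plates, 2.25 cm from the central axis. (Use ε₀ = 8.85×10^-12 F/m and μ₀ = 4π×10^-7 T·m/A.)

1.29×10^-9 T

With E = V/d, dE/dt = 1.030×10^10 V/(m·s) and πR² = 3.632×10^-3 m², giving I_d = ε₀ πR² dE/dt = 3.311×10^-4 A.
∮B·dl = μ₀ I_d,enc with I_d,enc = I_d r²/R² = 1.450×10^-4 A; so B = μ₀ I_d,enc/(2πr) = 1.29×10^-9 T.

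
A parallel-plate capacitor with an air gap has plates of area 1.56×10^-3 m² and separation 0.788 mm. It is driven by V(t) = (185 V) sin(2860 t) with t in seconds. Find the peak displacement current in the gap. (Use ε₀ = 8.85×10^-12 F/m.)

(dE/dt)_max = V₀ω/d = 6.714×10^8 V/(m·s); ω = 2860 rad/s.
I_d,max = ε₀ A (dE/dt)_max = (8.85×10^-12)(1.56×10^-3)(6.714×10^8) = 9.27×10^-6 A.

9.27×10^-6 A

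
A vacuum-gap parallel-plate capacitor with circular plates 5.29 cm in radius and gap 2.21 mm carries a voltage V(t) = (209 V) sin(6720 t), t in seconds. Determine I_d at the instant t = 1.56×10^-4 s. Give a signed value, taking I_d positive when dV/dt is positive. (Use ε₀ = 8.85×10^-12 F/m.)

2.47×10^-5 A

C = ε₀A/d = (8.85×10^-12)(8.791×10^-3)/(2.21×10^-3) = 3.520×10^-11 F. dV/dt = V₀ω·cos(ωt); at ωt = 1.04832 rad this factor is 0.4990.
I_d = C dV/dt = (3.520×10^-11)(209)(6720)(0.4990) = 2.47×10^-5 A.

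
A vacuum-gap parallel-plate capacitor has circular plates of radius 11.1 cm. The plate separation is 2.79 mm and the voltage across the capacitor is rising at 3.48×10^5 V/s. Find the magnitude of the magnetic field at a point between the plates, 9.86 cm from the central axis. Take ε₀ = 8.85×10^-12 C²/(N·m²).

dE/dt = (dV/dt)/d = 1.247×10^8 V/(m·s); I_d = ε₀(πR²)(dE/dt) = (8.85×10^-12)(0.03871)(1.247×10^8) = 4.272×10^-5 A.
∮B·dl = μ₀ I_d,enc with I_d,enc = I_d r²/R² = 3.371×10^-5 A; so B = μ₀ I_d,enc/(2πr) = 6.84×10^-11 T.

6.84×10^-11 T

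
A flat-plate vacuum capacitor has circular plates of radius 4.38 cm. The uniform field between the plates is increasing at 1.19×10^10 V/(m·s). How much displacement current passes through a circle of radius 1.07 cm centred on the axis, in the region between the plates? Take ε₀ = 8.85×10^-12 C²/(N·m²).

Through the whole plate area (πR² = 6.027×10^-3 m²), I_d = ε₀ πR² dE/dt = 6.347×10^-4 A.
Since J_d is uniform, the enclosed fraction is (r/R)² = 0.05968, giving I_d,enc = 3.79×10^-5 A.

3.79×10^-5 A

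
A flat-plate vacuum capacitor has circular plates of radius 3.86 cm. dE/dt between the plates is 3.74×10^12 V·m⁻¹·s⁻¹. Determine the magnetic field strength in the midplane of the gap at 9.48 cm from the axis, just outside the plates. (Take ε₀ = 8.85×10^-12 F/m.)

Total displacement current: I_d = ε₀(πR²)(dE/dt) = (8.85×10^-12)(4.681×10^-3)(3.74×10^12) = 0.1549 A.
For r ≥ R the full I_d is enclosed: B = μ₀ I_d/(2πr) = (4π×10^-7)(0.1549)/(2π·0.0948) = 3.27×10^-7 T.

3.27×10^-7 T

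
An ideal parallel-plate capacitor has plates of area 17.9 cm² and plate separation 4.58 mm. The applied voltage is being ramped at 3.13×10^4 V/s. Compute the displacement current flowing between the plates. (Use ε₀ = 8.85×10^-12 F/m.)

E = V/d so dE/dt = (dV/dt)/d = 6.834×10^6 V/(m·s), and I_d = ε₀ A dE/dt = (8.85×10^-12)(1.79×10^-3)(6.834×10^6) = 1.08×10^-7 A.

1.08×10^-7 A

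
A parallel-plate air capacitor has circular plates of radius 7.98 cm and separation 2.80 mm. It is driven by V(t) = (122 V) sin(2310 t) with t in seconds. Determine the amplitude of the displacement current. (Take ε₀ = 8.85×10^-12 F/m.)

1.78×10^-5 A

C = ε₀A/d = (8.85×10^-12)(0.02001)/(2.80×10^-3) = 6.325×10^-11 F; ω = 2310 rad/s.
I_d = C dV/dt, so |I_d|_max = C V₀ ω = (6.325×10^-11)(122)(2310) = 1.78×10^-5 A.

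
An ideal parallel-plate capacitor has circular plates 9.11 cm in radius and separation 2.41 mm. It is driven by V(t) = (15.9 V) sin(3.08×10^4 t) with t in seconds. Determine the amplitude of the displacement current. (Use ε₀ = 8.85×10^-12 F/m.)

C = ε₀A/d = (8.85×10^-12)(0.02607)/(2.41×10^-3) = 9.573×10^-11 F; ω = 3.08×10^4 rad/s.
I_d = C dV/dt, so |I_d|_max = C V₀ ω = (9.573×10^-11)(15.9)(3.08×10^4) = 4.69×10^-5 A.

4.69×10^-5 A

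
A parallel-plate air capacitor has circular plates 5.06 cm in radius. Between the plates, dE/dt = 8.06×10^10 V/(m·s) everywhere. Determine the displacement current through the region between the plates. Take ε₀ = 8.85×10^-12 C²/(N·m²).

5.74×10^-3 A

I_d = ε₀ A (dE/dt) = (8.85×10^-12)(8.044×10^-3 m²)(8.06×10^10) = 5.74×10^-3 A.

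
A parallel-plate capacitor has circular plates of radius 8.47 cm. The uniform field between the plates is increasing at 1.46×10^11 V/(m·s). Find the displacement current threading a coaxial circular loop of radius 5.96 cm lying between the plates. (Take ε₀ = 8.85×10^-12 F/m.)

Total displacement current: I_d = ε₀(πR²)(dE/dt) = (8.85×10^-12)(0.02254)(1.46×10^11) = 0.02912 A.
Through an area πr² the displacement current is I_d·(πr²/πR²) = I_d (r/R)² = 0.0144 A.

0.0144 A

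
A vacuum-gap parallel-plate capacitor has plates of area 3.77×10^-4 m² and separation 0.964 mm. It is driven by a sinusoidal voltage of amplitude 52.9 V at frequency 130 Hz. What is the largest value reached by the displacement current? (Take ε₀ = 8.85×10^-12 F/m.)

1.50×10^-7 A

C = ε₀A/d = (8.85×10^-12)(3.77×10^-4)/(9.64×10^-4) = 3.461×10^-12 F; ω = 2πf = 816.8 rad/s.
I_d = C dV/dt, so |I_d|_max = C V₀ ω = (3.461×10^-12)(52.9)(816.8) = 1.50×10^-7 A.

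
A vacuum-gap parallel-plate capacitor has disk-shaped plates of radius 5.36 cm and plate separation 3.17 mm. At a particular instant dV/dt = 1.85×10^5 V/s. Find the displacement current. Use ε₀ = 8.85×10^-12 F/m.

4.66×10^-6 A

E = V/d so dE/dt = (dV/dt)/d = 5.836×10^7 V/(m·s), and I_d = ε₀ A dE/dt = (8.85×10^-12)(9.026×10^-3)(5.836×10^7) = 4.66×10^-6 A.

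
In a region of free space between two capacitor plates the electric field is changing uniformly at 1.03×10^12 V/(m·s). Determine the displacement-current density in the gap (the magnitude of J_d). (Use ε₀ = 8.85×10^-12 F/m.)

9.12 A/m²

J_d = ε₀ ∂E/∂t, so J_d = 9.12 A/m².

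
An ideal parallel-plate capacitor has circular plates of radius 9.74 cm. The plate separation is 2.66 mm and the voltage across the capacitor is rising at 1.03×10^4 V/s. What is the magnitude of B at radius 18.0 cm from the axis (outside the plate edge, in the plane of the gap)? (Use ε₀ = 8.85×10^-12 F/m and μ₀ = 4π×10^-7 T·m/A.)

With E = V/d, dE/dt = 3.872×10^6 V/(m·s) and πR² = 0.02980 m², giving I_d = ε₀ πR² dE/dt = 1.021×10^-6 A.
For r ≥ R the full I_d is enclosed: B = μ₀ I_d/(2πr) = (4π×10^-7)(1.021×10^-6)/(2π·0.180) = 1.13×10^-12 T.

1.13×10^-12 T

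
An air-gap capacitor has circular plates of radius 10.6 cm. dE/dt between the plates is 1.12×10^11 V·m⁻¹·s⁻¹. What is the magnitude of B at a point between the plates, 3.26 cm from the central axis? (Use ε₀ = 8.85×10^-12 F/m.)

Through the whole plate area (πR² = 0.03530 m²), I_d = ε₀ πR² dE/dt = 0.03499 A.
∮B·dl = μ₀ I_d,enc with I_d,enc = I_d r²/R² = 3.310×10^-3 A; so B = μ₀ I_d,enc/(2πr) = 2.03×10^-8 T.

2.03×10^-8 T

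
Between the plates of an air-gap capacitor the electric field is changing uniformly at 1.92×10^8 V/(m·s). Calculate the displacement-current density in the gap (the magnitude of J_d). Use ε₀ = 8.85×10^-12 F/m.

1.70×10^-3 A/m²

J_d = ε₀ dE/dt = (8.85×10^-12)(1.92×10^8) = 1.70×10^-3 A/m².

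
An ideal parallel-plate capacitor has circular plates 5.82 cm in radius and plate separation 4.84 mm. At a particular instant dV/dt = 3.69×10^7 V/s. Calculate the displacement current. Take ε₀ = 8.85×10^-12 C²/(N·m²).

7.18×10^-4 A

The displacement current equals the charging current C dV/dt. With C = ε₀A/d = (8.85×10^-12)(0.01064)/(4.84×10^-3) = 1.946×10^-11 F, I_d = (1.946×10^-11)(3.69×10^7) = 7.18×10^-4 A.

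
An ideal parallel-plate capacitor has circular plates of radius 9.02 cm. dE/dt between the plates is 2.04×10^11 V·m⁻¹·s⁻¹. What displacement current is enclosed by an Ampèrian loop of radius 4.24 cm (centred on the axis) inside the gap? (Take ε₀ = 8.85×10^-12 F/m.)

Total displacement current: I_d = ε₀(πR²)(dE/dt) = (8.85×10^-12)(0.02556)(2.04×10^11) = 0.04615 A.
Since J_d is uniform, the enclosed fraction is (r/R)² = 0.2210, giving I_d,enc = 0.0102 A.

0.0102 A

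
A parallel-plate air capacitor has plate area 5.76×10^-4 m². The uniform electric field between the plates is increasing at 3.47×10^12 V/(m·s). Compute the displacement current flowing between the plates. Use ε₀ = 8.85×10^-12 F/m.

With a uniform field, Φ_E = EA, so I_d = ε₀ A dE/dt = 0.0177 A.

0.0177 A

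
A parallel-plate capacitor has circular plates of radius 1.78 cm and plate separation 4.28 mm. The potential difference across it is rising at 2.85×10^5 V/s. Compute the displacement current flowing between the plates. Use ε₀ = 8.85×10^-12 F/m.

The displacement current equals the charging current C dV/dt. With C = ε₀A/d = (8.85×10^-12)(9.954×10^-4)/(4.28×10^-3) = 2.058×10^-12 F, I_d = (2.058×10^-12)(2.85×10^5) = 5.87×10^-7 A.

5.87×10^-7 A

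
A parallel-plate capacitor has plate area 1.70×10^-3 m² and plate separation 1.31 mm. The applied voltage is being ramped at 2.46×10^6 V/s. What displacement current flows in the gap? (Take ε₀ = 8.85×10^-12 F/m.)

2.83×10^-5 A

E = V/d so dE/dt = (dV/dt)/d = 1.878×10^9 V/(m·s), and I_d = ε₀ A dE/dt = (8.85×10^-12)(1.70×10^-3)(1.878×10^9) = 2.83×10^-5 A.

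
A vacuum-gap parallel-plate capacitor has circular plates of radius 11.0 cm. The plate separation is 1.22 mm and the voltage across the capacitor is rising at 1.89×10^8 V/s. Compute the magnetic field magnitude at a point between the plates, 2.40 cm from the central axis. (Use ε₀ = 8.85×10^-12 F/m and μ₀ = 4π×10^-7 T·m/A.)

With E = V/d, dE/dt = 1.549×10^11 V/(m·s) and πR² = 0.03801 m², giving I_d = ε₀ πR² dE/dt = 0.05211 A.
An Ampèrian loop of radius r encloses a fraction (r/R)² of I_d. Then B·2πr = μ₀ I_d (r/R)², giving B = μ₀ I_d r/(2πR²) = 2.07×10^-8 T.

2.07×10^-8 T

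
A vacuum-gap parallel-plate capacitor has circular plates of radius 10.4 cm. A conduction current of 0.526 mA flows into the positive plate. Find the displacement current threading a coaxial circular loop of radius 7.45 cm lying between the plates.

2.70×10^-4 A

No conduction current crosses the gap, so I_d there equals the 5.26×10^-4 A in the leads.
The field is uniform, so I_d,enc = I_d (r/R)² = (5.26×10^-4)(7.45/10.4)² = 2.70×10^-4 A.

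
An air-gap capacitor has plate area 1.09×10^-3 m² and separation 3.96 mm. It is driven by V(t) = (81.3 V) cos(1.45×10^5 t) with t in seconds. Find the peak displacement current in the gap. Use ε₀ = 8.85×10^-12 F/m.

C = ε₀A/d = (8.85×10^-12)(1.09×10^-3)/(3.96×10^-3) = 2.436×10^-12 F; ω = 1.45×10^5 rad/s.
I_d = C dV/dt, so |I_d|_max = C V₀ ω = (2.436×10^-12)(81.3)(1.45×10^5) = 2.87×10^-5 A.

2.87×10^-5 A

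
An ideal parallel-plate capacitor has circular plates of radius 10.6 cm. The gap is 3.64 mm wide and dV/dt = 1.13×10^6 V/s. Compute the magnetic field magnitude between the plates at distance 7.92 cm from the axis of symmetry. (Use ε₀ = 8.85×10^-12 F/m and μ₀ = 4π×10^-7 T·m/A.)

dE/dt = (dV/dt)/d = 3.104×10^8 V/(m·s); I_d = ε₀(πR²)(dE/dt) = (8.85×10^-12)(0.03530)(3.104×10^8) = 9.697×10^-5 A.
∮B·dl = μ₀ I_d,enc with I_d,enc = I_d r²/R² = 5.413×10^-5 A; so B = μ₀ I_d,enc/(2πr) = 1.37×10^-10 T.

1.37×10^-10 T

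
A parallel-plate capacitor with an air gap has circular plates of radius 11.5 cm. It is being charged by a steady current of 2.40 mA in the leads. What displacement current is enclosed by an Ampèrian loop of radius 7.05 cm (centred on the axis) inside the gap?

No conduction current crosses the gap, so I_d there equals the 2.40×10^-3 A in the leads.
The field is uniform, so I_d,enc = I_d (r/R)² = (2.40×10^-3)(7.05/11.5)² = 9.02×10^-4 A.

9.02×10^-4 A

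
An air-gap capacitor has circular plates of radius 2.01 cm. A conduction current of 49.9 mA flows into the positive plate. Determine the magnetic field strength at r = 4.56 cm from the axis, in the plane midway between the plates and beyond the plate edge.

2.19×10^-7 T

Between the plates the displacement current equals the wire current: I_d = 49.9 mA = 0.0499 A.
For r ≥ R the full I_d is enclosed: B = μ₀ I_d/(2πr) = (4π×10^-7)(0.0499)/(2π·0.0456) = 2.19×10^-7 T.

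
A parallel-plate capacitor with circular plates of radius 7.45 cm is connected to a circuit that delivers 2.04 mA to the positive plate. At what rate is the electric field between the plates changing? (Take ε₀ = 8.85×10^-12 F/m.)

Charge continuity gives I_d = I = 2.04×10^-3 A between the plates.
Then dE/dt = I_d/(ε₀A) = 1.32×10^10 V/(m·s).

1.32×10^10 V/(m·s)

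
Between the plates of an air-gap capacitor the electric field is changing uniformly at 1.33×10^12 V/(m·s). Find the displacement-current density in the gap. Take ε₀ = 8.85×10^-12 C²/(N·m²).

J_d = ε₀ dE/dt = (8.85×10^-12)(1.33×10^12) = 11.8 A/m².

11.8 A/m²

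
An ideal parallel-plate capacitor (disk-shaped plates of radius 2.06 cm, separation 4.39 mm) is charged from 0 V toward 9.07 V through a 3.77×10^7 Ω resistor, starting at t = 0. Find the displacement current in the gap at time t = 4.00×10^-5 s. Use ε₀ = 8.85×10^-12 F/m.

1.62×10^-7 A

With C = ε₀A/d = (8.85×10^-12)(1.333×10^-3)/(4.39×10^-3) = 2.687×10^-12 F, the time constant is τ = RC = 1.013×10^-4 s, so t/τ = 0.3949 and e^(−t/τ) = 0.6737.
I_d = I_cond = (V₀/R) e^(−t/τ) = (2.406×10^-7)(0.6737) = 1.62×10^-7 A.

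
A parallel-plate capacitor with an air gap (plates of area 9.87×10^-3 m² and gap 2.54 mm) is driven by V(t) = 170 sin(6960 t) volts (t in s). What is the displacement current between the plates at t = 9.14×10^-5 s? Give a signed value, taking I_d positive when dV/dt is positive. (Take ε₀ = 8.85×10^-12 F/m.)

3.27×10^-5 A

dV/dt = (170)(6960)·cos(0.636144) = 9.518×10^5 V/s.
I_d = C dV/dt with C = ε₀A/d = (8.85×10^-12)(9.87×10^-3)/(2.54×10^-3) = 3.439×10^-11 F, so I_d = (3.439×10^-11)(9.518×10^5) = 3.27×10^-5 A.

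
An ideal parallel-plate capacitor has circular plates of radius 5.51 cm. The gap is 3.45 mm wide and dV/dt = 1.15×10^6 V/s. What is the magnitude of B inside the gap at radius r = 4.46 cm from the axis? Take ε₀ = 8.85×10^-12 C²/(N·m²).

I_d = C dV/dt with C = ε₀πR²/d = 2.447×10^-11 F, so I_d = (2.447×10^-11)(1.15×10^6) = 2.814×10^-5 A.
∮B·dl = μ₀ I_d,enc with I_d,enc = I_d r²/R² = 1.844×10^-5 A; so B = μ₀ I_d,enc/(2πr) = 8.27×10^-11 T.

8.27×10^-11 T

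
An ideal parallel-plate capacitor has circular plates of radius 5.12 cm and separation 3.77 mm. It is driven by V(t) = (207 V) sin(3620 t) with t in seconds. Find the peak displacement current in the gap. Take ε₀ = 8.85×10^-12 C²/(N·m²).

(dE/dt)_max = V₀ω/d = 1.988×10^8 V/(m·s); ω = 3620 rad/s.
I_d,max = ε₀ A (dE/dt)_max = (8.85×10^-12)(8.235×10^-3)(1.988×10^8) = 1.45×10^-5 A.

1.45×10^-5 A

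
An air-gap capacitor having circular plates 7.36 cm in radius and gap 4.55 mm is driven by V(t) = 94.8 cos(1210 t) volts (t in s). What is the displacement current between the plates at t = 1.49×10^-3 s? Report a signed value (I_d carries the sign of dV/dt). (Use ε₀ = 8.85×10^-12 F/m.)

C = ε₀A/d = (8.85×10^-12)(0.01702)/(4.55×10^-3) = 3.310×10^-11 F. dV/dt = V₀ω·−sin(ωt); at ωt = 1.8029 rad this factor is -0.9732.
I_d = C dV/dt = (3.310×10^-11)(94.8)(1210)(-0.9732) = -3.70×10^-6 A.

-3.70×10^-6 A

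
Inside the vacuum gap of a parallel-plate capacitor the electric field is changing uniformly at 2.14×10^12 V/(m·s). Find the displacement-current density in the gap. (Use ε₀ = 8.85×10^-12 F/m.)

J_d = ε₀ dE/dt = (8.85×10^-12)(2.14×10^12) = 18.9 A/m².

18.9 A/m²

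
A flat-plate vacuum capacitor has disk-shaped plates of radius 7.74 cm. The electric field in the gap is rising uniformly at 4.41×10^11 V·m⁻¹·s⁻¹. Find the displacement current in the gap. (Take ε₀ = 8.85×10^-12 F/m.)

The displacement current is ε₀ times dΦ_E/dt = ε₀ A dE/dt = (8.85×10^-12)(0.01882)(4.41×10^11) = 0.0735 A.

0.0735 A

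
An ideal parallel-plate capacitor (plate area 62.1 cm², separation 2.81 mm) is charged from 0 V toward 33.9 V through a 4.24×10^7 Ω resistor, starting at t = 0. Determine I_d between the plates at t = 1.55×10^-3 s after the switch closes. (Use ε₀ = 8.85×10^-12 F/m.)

1.23×10^-7 A

C = ε₀A/d = (8.85×10^-12)(6.21×10^-3)/(2.81×10^-3) = 1.956×10^-11 F and τ = RC = 8.293×10^-4 s. I_d in the gap equals the RC charging current.
I_d(t) = (V₀/R) e^(−t/τ) = 7.995×10^-7 · e^(−1.869) = 1.23×10^-7 A.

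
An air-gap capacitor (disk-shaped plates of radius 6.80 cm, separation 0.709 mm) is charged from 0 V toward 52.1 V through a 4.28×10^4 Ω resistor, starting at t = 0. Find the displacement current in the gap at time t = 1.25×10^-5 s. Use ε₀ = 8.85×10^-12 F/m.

2.43×10^-4 A

With C = ε₀A/d = (8.85×10^-12)(0.01453)/(7.09×10^-4) = 1.814×10^-10 F, the time constant is τ = RC = 7.764×10^-6 s, so t/τ = 1.610 and e^(−t/τ) = 0.1999.
I_d = I_cond = (V₀/R) e^(−t/τ) = (1.217×10^-3)(0.1999) = 2.43×10^-4 A.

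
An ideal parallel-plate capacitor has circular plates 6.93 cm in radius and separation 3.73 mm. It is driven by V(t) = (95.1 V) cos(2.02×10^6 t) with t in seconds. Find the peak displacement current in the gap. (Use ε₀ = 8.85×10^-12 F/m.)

C = ε₀A/d = (8.85×10^-12)(0.01509)/(3.73×10^-3) = 3.580×10^-11 F; ω = 2.02×10^6 rad/s.
I_d = C dV/dt, so |I_d|_max = C V₀ ω = (3.580×10^-11)(95.1)(2.02×10^6) = 6.88×10^-3 A.

6.88×10^-3 A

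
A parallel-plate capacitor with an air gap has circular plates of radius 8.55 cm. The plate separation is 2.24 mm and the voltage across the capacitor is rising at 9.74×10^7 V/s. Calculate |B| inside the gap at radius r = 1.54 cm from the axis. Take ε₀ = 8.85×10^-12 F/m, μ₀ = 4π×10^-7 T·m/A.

dE/dt = (dV/dt)/d = 4.348×10^10 V/(m·s); I_d = ε₀(πR²)(dE/dt) = (8.85×10^-12)(0.02297)(4.348×10^10) = 8.839×10^-3 A.
For r < R the Ampère–Maxwell law gives B(2πr) = μ₀ I_d (r²/R²), so B = μ₀ I_d r/(2πR²) = (4π×10^-7)(8.839×10^-3)(0.0154)/(2π·0.0855²) = 3.72×10^-9 T.

3.72×10^-9 T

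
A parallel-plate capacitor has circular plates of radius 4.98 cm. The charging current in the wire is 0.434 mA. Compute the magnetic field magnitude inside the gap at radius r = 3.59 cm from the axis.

By continuity the displacement current in the gap matches the conduction current: I_d = 4.34×10^-4 A.
∮B·dl = μ₀ I_d,enc with I_d,enc = I_d r²/R² = 2.255×10^-4 A; so B = μ₀ I_d,enc/(2πr) = 1.26×10^-9 T.

1.26×10^-9 T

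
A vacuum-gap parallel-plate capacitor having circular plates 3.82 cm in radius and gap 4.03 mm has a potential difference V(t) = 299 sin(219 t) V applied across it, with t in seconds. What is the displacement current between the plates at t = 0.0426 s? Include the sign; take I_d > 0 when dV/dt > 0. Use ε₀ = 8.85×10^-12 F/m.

-6.56×10^-7 A

dE/dt = (V₀ω/d)·cos(ωt) with ωt = 9.3294 rad: (299)(219)(-0.9955)/(4.03×10^-3) = -1.618×10^7 V/(m·s).
I_d = ε₀ A dE/dt = (8.85×10^-12)(4.584×10^-3)(-1.618×10^7) = -6.56×10^-7 A.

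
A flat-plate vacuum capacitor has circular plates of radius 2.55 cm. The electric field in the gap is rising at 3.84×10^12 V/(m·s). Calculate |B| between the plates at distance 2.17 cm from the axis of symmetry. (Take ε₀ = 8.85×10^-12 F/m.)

I_d = ε₀ dΦ_E/dt = ε₀ πR² (dE/dt) = (8.85×10^-12)(2.043×10^-3)(3.84×10^12) = 0.06943 A through the full plate area.
For r < R the Ampère–Maxwell law gives B(2πr) = μ₀ I_d (r²/R²), so B = μ₀ I_d r/(2πR²) = (4π×10^-7)(0.06943)(0.0217)/(2π·0.0255²) = 4.63×10^-7 T.

4.63×10^-7 T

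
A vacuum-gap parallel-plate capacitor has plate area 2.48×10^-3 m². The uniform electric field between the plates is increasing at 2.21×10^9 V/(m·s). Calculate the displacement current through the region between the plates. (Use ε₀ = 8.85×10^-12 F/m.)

The displacement current is ε₀ times dΦ_E/dt = ε₀ A dE/dt = (8.85×10^-12)(2.48×10^-3)(2.21×10^9) = 4.85×10^-5 A.

4.85×10^-5 A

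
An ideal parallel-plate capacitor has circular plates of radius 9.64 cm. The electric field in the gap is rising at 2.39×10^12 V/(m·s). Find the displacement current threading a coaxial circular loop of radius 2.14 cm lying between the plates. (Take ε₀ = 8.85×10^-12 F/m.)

Through the whole plate area (πR² = 0.02919 m²), I_d = ε₀ πR² dE/dt = 0.6174 A.
The field is uniform, so I_d,enc = I_d (r/R)² = (0.6174)(2.14/9.64)² = 0.0304 A.

0.0304 A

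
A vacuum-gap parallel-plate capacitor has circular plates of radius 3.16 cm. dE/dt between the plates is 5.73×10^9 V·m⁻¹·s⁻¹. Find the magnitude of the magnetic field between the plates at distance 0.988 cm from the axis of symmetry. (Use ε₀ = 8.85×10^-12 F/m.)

Through the whole plate area (πR² = 3.137×10^-3 m²), I_d = ε₀ πR² dE/dt = 1.591×10^-4 A.
For r < R the Ampère–Maxwell law gives B(2πr) = μ₀ I_d (r²/R²), so B = μ₀ I_d r/(2πR²) = (4π×10^-7)(1.591×10^-4)(9.88×10^-3)/(2π·0.0316²) = 3.15×10^-10 T.

3.15×10^-10 T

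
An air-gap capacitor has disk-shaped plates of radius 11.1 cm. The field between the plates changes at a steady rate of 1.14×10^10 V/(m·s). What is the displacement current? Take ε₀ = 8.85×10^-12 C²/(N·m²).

3.91×10^-3 A

With a uniform field, Φ_E = EA, so I_d = ε₀ A dE/dt = 3.91×10^-3 A.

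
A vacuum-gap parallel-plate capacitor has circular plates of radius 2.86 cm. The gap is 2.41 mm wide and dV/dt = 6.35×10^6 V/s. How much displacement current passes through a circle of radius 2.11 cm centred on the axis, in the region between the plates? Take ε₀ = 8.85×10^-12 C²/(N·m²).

3.26×10^-5 A

I_d = C dV/dt with C = ε₀πR²/d = 9.438×10^-12 F, so I_d = (9.438×10^-12)(6.35×10^6) = 5.993×10^-5 A.
Since J_d is uniform, the enclosed fraction is (r/R)² = 0.5443, giving I_d,enc = 3.26×10^-5 A.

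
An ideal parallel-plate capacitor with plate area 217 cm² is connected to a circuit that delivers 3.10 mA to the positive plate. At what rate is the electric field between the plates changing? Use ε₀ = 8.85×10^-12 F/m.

1.61×10^10 V/(m·s)

Charge continuity gives I_d = I = 3.10×10^-3 A between the plates.
Then dE/dt = I_d/(ε₀A) = 1.61×10^10 V/(m·s).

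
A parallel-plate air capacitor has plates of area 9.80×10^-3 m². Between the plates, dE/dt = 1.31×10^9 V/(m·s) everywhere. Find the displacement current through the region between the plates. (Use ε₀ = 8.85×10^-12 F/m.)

1.14×10^-4 A

With a uniform field, Φ_E = EA, so I_d = ε₀ A dE/dt = 1.14×10^-4 A.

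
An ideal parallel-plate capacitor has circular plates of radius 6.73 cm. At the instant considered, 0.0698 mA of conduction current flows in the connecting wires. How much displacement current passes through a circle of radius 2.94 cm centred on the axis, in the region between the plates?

1.33×10^-5 A

No conduction current crosses the gap, so I_d there equals the 6.98×10^-5 A in the leads.
Since J_d is uniform, the enclosed fraction is (r/R)² = 0.1908, giving I_d,enc = 1.33×10^-5 A.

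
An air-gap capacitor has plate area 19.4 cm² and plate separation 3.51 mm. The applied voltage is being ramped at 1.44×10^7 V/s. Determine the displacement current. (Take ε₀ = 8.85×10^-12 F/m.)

7.04×10^-5 A

E = V/d so dE/dt = (dV/dt)/d = 4.103×10^9 V/(m·s), and I_d = ε₀ A dE/dt = (8.85×10^-12)(1.94×10^-3)(4.103×10^9) = 7.04×10^-5 A.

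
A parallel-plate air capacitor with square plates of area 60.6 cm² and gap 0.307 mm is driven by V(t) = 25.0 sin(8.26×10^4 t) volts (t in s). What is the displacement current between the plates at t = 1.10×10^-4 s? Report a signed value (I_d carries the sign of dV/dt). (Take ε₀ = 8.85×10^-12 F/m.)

dV/dt = (25.0)(8.26×10^4)·cos(9.086) = -1.948×10^6 V/s.
I_d = C dV/dt with C = ε₀A/d = (8.85×10^-12)(6.06×10^-3)/(3.07×10^-4) = 1.747×10^-10 F, so I_d = (1.747×10^-10)(-1.948×10^6) = -3.40×10^-4 A.

-3.40×10^-4 A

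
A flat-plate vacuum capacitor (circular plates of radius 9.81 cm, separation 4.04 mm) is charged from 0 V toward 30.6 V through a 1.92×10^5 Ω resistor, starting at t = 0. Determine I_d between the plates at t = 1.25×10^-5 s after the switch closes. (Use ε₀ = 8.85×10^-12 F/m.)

With C = ε₀A/d = (8.85×10^-12)(0.03023)/(4.04×10^-3) = 6.622×10^-11 F, the time constant is τ = RC = 1.271×10^-5 s, so t/τ = 0.9835 and e^(−t/τ) = 0.3740.
I_d = I_cond = (V₀/R) e^(−t/τ) = (1.594×10^-4)(0.3740) = 5.96×10^-5 A.

5.96×10^-5 A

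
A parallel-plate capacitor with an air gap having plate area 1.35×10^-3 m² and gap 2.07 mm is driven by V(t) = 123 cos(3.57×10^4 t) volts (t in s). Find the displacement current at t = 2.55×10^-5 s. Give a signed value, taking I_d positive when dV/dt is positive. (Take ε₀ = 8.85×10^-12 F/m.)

dV/dt = (123)(3.57×10^4)·−sin(0.91035) = -3.468×10^6 V/s.
I_d = C dV/dt with C = ε₀A/d = (8.85×10^-12)(1.35×10^-3)/(2.07×10^-3) = 5.772×10^-12 F, so I_d = (5.772×10^-12)(-3.468×10^6) = -2.00×10^-5 A.

-2.00×10^-5 A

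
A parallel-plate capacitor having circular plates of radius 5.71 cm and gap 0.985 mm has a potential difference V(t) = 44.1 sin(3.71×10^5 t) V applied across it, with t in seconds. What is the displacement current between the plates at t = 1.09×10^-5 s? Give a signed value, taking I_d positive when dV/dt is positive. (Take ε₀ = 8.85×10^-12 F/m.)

C = ε₀A/d = (8.85×10^-12)(0.01024)/(9.85×10^-4) = 9.200×10^-11 F. dV/dt = V₀ω·cos(ωt); at ωt = 4.0439 rad this factor is -0.6198.
I_d = C dV/dt = (9.200×10^-11)(44.1)(3.71×10^5)(-0.6198) = -9.33×10^-4 A.

-9.33×10^-4 A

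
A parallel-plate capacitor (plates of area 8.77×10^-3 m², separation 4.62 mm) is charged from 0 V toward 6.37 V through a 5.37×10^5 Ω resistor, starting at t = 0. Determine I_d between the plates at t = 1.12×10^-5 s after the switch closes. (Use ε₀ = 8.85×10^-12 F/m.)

C = ε₀A/d = (8.85×10^-12)(8.77×10^-3)/(4.62×10^-3) = 1.680×10^-11 F and τ = RC = 9.022×10^-6 s. I_d in the gap equals the RC charging current.
I_d(t) = (V₀/R) e^(−t/τ) = 1.186×10^-5 · e^(−1.241) = 3.43×10^-6 A.

3.43×10^-6 A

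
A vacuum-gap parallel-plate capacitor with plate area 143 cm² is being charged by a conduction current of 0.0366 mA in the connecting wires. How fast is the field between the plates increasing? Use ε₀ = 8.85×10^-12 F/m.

The displacement current between the plates equals the conduction current, I_d = 0.0366 mA.
Then dE/dt = I_d/(ε₀A) = 2.89×10^8 V/(m·s).

2.89×10^8 V/(m·s)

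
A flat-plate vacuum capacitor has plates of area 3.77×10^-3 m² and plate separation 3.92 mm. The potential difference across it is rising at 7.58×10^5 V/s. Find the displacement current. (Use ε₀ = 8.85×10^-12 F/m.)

E = V/d so dE/dt = (dV/dt)/d = 1.934×10^8 V/(m·s), and I_d = ε₀ A dE/dt = (8.85×10^-12)(3.77×10^-3)(1.934×10^8) = 6.45×10^-6 A.

6.45×10^-6 A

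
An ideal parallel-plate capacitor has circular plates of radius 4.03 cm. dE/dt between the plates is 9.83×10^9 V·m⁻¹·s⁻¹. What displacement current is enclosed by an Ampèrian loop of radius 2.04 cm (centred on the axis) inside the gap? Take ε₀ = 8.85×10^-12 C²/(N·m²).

Through the whole plate area (πR² = 5.102×10^-3 m²), I_d = ε₀ πR² dE/dt = 4.439×10^-4 A.
The field is uniform, so I_d,enc = I_d (r/R)² = (4.439×10^-4)(2.04/4.03)² = 1.14×10^-4 A.

1.14×10^-4 A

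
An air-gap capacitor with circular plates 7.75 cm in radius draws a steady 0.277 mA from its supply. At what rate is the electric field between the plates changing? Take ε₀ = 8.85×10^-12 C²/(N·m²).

1.66×10^9 V/(m·s)

The displacement current between the plates equals the conduction current, I_d = 0.277 mA.
Inverting I_d = ε₀ A dE/dt gives dE/dt = 2.77×10^-4 / (8.85×10^-12 · 0.01887) = 1.66×10^9 V/(m·s).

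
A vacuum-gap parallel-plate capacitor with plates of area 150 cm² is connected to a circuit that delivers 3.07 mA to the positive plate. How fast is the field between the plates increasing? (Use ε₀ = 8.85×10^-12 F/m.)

By continuity, I_d in the gap equals the 3.07 mA flowing in the wire.
Inverting I_d = ε₀ A dE/dt gives dE/dt = 3.07×10^-3 / (8.85×10^-12 · 0.0150) = 2.31×10^10 V/(m·s).

2.31×10^10 V/(m·s)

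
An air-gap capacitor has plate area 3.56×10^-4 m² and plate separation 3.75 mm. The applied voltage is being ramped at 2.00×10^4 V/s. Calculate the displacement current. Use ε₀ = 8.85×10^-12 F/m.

1.68×10^-8 A

The displacement current equals the charging current C dV/dt. With C = ε₀A/d = (8.85×10^-12)(3.56×10^-4)/(3.75×10^-3) = 8.402×10^-13 F, I_d = (8.402×10^-13)(2.00×10^4) = 1.68×10^-8 A.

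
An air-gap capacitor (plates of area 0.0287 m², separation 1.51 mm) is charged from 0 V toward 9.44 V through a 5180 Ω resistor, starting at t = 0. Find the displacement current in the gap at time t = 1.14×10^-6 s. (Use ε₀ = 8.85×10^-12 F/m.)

4.93×10^-4 A

C = ε₀A/d = (8.85×10^-12)(0.0287)/(1.51×10^-3) = 1.682×10^-10 F, so τ = RC = 8.713×10^-7 s.
The conduction current is I(t) = (V₀/R) e^(−t/τ), and the displacement current between the plates equals it.
t/τ = 1.308; I_d = (9.44/5180) · e^(−1.308) = (1.822×10^-3)(0.2704) = 4.93×10^-4 A.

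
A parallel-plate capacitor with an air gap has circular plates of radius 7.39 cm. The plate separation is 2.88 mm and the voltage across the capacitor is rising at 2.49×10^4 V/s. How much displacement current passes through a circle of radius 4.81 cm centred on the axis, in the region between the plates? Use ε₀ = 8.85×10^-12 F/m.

5.56×10^-7 A

With E = V/d, dE/dt = 8.646×10^6 V/(m·s) and πR² = 0.01716 m², giving I_d = ε₀ πR² dE/dt = 1.313×10^-6 A.
The field is uniform, so I_d,enc = I_d (r/R)² = (1.313×10^-6)(4.81/7.39)² = 5.56×10^-7 A.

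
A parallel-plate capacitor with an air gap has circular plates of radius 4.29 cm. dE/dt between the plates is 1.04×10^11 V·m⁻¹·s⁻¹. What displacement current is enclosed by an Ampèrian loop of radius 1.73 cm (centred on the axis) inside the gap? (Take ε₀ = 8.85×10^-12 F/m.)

8.65×10^-4 A

Through the whole plate area (πR² = 5.782×10^-3 m²), I_d = ε₀ πR² dE/dt = 5.322×10^-3 A.
Since J_d is uniform, the enclosed fraction is (r/R)² = 0.1626, giving I_d,enc = 8.65×10^-4 A.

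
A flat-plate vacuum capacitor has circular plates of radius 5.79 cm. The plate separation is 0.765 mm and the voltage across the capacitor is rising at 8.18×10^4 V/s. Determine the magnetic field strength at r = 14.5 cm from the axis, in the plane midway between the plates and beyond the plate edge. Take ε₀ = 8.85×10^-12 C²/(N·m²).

I_d = C dV/dt with C = ε₀πR²/d = 1.218×10^-10 F, so I_d = (1.218×10^-10)(8.18×10^4) = 9.963×10^-6 A.
For r ≥ R the full I_d is enclosed: B = μ₀ I_d/(2πr) = (4π×10^-7)(9.963×10^-6)/(2π·0.145) = 1.37×10^-11 T.

1.37×10^-11 T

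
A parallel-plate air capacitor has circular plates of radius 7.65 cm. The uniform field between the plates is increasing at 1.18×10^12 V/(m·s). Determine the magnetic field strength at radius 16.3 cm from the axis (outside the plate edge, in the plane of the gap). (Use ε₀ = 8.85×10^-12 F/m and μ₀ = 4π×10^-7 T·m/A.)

2.36×10^-7 T

Total displacement current: I_d = ε₀(πR²)(dE/dt) = (8.85×10^-12)(0.01839)(1.18×10^12) = 0.1920 A.
With r > R the enclosed displacement current is the full I_d; B = μ₀ I_d / (2πr) = 2.36×10^-7 T.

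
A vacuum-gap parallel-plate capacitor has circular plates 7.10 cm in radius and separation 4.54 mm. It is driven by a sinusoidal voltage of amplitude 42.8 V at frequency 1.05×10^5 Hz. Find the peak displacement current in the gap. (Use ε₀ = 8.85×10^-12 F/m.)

The displacement current equals the conduction current C dV/dt, which peaks at C V₀ ω.
With C = ε₀A/d = (8.85×10^-12)(0.01584)/(4.54×10^-3) = 3.088×10^-11 F and ω = 2πf = 6.597×10^5 rad/s, I_d,max = (3.088×10^-11)(42.8)(6.597×10^5) = 8.72×10^-4 A.

8.72×10^-4 A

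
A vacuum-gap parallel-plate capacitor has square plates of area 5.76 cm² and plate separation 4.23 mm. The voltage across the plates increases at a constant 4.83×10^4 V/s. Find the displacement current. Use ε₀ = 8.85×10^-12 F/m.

The displacement current equals the charging current C dV/dt. With C = ε₀A/d = (8.85×10^-12)(5.76×10^-4)/(4.23×10^-3) = 1.205×10^-12 F, I_d = (1.205×10^-12)(4.83×10^4) = 5.82×10^-8 A.

5.82×10^-8 A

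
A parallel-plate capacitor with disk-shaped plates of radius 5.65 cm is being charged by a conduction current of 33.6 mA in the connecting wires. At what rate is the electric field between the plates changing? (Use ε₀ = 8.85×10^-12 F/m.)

3.79×10^11 V/(m·s)

Charge continuity gives I_d = I = 0.0336 A between the plates.
Inverting I_d = ε₀ A dE/dt gives dE/dt = 0.0336 / (8.85×10^-12 · 0.01003) = 3.79×10^11 V/(m·s).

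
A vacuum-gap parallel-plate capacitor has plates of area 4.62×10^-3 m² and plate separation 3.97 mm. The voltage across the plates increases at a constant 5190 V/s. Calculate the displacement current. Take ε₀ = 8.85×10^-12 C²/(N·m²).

5.35×10^-8 A

C = ε₀A/d = (8.85×10^-12)(4.62×10^-3)/(3.97×10^-3) = 1.030×10^-11 F.
I_d = C dV/dt = (1.030×10^-11)(5190) = 5.35×10^-8 A.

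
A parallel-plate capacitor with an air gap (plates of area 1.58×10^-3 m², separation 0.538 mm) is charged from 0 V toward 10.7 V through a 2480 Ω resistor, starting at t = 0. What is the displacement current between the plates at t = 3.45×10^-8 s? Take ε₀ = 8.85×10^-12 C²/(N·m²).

2.53×10^-3 A

C = ε₀A/d = (8.85×10^-12)(1.58×10^-3)/(5.38×10^-4) = 2.599×10^-11 F and τ = RC = 6.446×10^-8 s. I_d in the gap equals the RC charging current.
I_d(t) = (V₀/R) e^(−t/τ) = 4.315×10^-3 · e^(−0.5352) = 2.53×10^-3 A.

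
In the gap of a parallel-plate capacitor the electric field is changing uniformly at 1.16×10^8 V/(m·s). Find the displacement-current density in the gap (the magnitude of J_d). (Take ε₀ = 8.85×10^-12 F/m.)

1.03×10^-3 A/m²

J_d = ε₀ dE/dt = (8.85×10^-12)(1.16×10^8) = 1.03×10^-3 A/m².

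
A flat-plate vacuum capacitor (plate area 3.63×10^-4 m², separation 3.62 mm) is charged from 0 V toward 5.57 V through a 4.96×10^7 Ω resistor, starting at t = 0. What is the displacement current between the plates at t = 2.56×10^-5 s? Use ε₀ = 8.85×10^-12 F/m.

6.28×10^-8 A

C = ε₀A/d = (8.85×10^-12)(3.63×10^-4)/(3.62×10^-3) = 8.874×10^-13 F and τ = RC = 4.402×10^-5 s. I_d in the gap equals the RC charging current.
I_d(t) = (V₀/R) e^(−t/τ) = 1.123×10^-7 · e^(−0.5816) = 6.28×10^-8 A.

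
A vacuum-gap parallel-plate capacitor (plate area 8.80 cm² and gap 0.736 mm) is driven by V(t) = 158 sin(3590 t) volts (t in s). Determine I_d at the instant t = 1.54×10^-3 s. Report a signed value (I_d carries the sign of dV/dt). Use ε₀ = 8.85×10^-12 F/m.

C = ε₀A/d = (8.85×10^-12)(8.80×10^-4)/(7.36×10^-4) = 1.058×10^-11 F. dV/dt = V₀ω·cos(ωt); at ωt = 5.5286 rad this factor is 0.7286.
I_d = C dV/dt = (1.058×10^-11)(158)(3590)(0.7286) = 4.37×10^-6 A.

4.37×10^-6 A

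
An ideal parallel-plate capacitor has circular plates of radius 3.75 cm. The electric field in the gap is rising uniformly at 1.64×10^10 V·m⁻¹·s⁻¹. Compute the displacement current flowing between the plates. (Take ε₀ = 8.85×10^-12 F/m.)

I_d = ε₀ A (dE/dt) = (8.85×10^-12)(4.418×10^-3 m²)(1.64×10^10) = 6.41×10^-4 A.

6.41×10^-4 A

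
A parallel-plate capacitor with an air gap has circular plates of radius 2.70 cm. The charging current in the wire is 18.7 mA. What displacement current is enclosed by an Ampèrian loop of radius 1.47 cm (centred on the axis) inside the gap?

Between the plates the displacement current equals the wire current: I_d = 18.7 mA = 0.0187 A.
Since J_d is uniform, the enclosed fraction is (r/R)² = 0.2964, giving I_d,enc = 5.54×10^-3 A.

5.54×10^-3 A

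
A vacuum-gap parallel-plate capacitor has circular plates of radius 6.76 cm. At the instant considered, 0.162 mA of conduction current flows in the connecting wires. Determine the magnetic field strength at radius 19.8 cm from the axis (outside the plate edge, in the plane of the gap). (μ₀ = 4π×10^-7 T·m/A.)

No conduction current crosses the gap, so I_d there equals the 1.62×10^-4 A in the leads.
For r ≥ R the full I_d is enclosed: B = μ₀ I_d/(2πr) = (4π×10^-7)(1.62×10^-4)/(2π·0.198) = 1.64×10^-10 T.

1.64×10^-10 T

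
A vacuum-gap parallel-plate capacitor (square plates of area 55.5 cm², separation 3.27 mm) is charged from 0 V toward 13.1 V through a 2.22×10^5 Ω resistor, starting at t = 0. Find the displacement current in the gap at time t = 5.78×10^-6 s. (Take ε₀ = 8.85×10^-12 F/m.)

C = ε₀A/d = (8.85×10^-12)(5.55×10^-3)/(3.27×10^-3) = 1.502×10^-11 F and τ = RC = 3.334×10^-6 s. I_d in the gap equals the RC charging current.
I_d(t) = (V₀/R) e^(−t/τ) = 5.901×10^-5 · e^(−1.734) = 1.04×10^-5 A.

1.04×10^-5 A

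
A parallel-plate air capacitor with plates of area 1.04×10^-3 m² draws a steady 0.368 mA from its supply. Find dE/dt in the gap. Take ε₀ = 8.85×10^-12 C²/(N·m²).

Charge continuity gives I_d = I = 3.68×10^-4 A between the plates.
Inverting I_d = ε₀ A dE/dt gives dE/dt = 3.68×10^-4 / (8.85×10^-12 · 1.04×10^-3) = 4.00×10^10 V/(m·s).

4.00×10^10 V/(m·s)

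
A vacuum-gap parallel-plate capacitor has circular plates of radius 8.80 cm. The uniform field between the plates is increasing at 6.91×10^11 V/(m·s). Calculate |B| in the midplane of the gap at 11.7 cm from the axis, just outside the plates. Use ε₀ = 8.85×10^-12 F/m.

Total displacement current: I_d = ε₀(πR²)(dE/dt) = (8.85×10^-12)(0.02433)(6.91×10^11) = 0.1488 A.
For r ≥ R the full I_d is enclosed: B = μ₀ I_d/(2πr) = (4π×10^-7)(0.1488)/(2π·0.117) = 2.54×10^-7 T.

2.54×10^-7 T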